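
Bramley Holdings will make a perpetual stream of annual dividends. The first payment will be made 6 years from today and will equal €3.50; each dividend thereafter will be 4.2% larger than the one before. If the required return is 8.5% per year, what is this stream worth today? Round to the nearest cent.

€54.13

Value at end of year 5: C₁ / (r − g) = €3.50 / (0.085 − 0.042) = €81.3953
Discount to today: PV = €81.3953 / (1 + 0.085)^5 = €81.3953 / 1.503657 = €54.13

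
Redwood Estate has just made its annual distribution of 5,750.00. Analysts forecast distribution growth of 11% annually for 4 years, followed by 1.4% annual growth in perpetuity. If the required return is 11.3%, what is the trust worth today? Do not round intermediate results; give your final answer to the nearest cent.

81106.96

D_1 = 6382.50000
D_2 = 7084.57500
D_3 = 7863.87825
D_4 = 8728.90486
Terminal value at year 4: TV = D_4×(1+g_2)/(r−g_2) = 8851.10953/0.099 = 89405.14672
P_0 = D_1/(1+r)^1 + D_2/(1+r)^2 + D_3/(1+r)^3 + D_4/(1+r)^4 + TV/(1+r)^4
    = 5734.50135 + 5719.04447 + 5703.62926 + 5688.25559 + 58261.52698 = 81106.95765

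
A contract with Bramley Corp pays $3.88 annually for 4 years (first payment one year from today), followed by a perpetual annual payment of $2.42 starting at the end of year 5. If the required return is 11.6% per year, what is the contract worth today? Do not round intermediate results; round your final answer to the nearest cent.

$25.33

PV of 4-year annuity: $3.88 × [1 − (1+0.116)^−4] / 0.116 = 11.88489
Perpetuity value at year 4: $2.42 / 0.116 = 20.86207
PV of perpetuity: 20.86207 / (1+0.116)^4 = 13.44933
Total PV = 11.88489 + 13.44933 = 25.33422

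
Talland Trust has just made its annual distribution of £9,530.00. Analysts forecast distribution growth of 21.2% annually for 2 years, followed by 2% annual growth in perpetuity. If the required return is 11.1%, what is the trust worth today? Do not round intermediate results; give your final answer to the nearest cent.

D_1 = 11550.36000
D_2 = 13999.03632
Terminal value at year 2: TV = D_2×(1+g_2)/(r−g_2) = 14279.01705/0.091 = 156912.27524
P_0 = D_1/(1+r)^1 + D_2/(1+r)^2 + TV/(1+r)^2
    = 10396.36364 + 11341.48760 + 127124.36654 = 148862.21778

£148862.22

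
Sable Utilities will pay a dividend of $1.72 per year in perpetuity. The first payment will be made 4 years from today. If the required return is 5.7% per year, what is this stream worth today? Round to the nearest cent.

$25.55

Value at end of year 3: C / r = $1.72 / 0.057 = $30.1754
Discount to today: PV = $30.1754 / (1 + 0.057)^3 = $30.1754 / 1.180932 = $25.55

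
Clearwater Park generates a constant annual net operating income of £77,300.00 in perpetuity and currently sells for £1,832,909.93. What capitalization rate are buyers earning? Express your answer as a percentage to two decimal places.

4.22%

P = C/r ⇒ r = C/P = £77,300.00/£1,832,909.93 = 0.042173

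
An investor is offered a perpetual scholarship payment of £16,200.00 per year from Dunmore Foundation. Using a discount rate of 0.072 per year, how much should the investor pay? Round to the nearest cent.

Level perpetuity: PV = C / r = £16,200.00 / 0.072 = £225,000.00

£225000.00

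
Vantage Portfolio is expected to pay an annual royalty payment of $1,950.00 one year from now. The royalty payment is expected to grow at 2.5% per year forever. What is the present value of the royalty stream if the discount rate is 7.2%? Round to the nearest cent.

Growing perpetuity: P = D₁ / (r − g) = $1,950.0000 / (0.072 − 0.025) = $41,489.36

$41489.36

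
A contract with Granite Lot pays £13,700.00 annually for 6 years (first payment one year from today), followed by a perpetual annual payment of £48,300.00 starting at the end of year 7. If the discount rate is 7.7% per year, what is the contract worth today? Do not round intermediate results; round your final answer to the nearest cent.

PV of 6-year annuity: £13,700.00 × [1 − (1+0.077)^−6] / 0.077 = 63914.00045
Perpetuity value at year 6: £48,300.00 / 0.077 = 627272.72727
PV of perpetuity: 627272.72727 / (1+0.077)^6 = 401940.88628
Total PV = 63914.00045 + 401940.88628 = 465854.88672

£465854.89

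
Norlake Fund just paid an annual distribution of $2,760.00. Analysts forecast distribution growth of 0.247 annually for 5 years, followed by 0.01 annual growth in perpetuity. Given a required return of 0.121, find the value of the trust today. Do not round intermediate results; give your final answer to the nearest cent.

$61989.34

D_1 = 3441.72000
D_2 = 4291.82484
D_3 = 5351.90558
D_4 = 6673.82625
D_5 = 8322.26134
Terminal value at year 5: TV = D_5×(1+g_2)/(r−g_2) = 8405.48395/0.111 = 75725.08063
P_0 = D_1/(1+r)^1 + D_2/(1+r)^2 + D_3/(1+r)^3 + D_4/(1+r)^4 + D_5/(1+r)^5 + TV/(1+r)^5
    = 3070.22302 + 3415.31499 + 3799.19517 + 4226.22335 + 4701.24935 + 42777.13373 = 61989.33961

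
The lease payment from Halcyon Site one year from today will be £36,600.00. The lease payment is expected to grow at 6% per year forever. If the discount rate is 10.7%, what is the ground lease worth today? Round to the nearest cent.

£778723.40

Growing perpetuity: P = D₁ / (r − g) = £36,600.0000 / (0.107 − 0.06) = £778,723.40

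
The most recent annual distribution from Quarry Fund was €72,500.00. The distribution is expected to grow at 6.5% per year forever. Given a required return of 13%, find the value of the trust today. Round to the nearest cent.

D₁ = D₀ × (1 + g) = €72,500.00 × 1.065 = €77,212.5000
Growing perpetuity: P = D₁ / (r − g) = €77,212.5000 / (0.13 − 0.065) = €1,187,884.62

€1187884.62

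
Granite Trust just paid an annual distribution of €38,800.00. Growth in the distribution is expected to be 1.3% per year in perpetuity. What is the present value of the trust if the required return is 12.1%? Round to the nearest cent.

€363929.63

D₁ = D₀ × (1 + g) = €38,800.00 × 1.013 = €39,304.4000
Growing perpetuity: P = D₁ / (r − g) = €39,304.4000 / (0.121 − 0.013) = €363,929.63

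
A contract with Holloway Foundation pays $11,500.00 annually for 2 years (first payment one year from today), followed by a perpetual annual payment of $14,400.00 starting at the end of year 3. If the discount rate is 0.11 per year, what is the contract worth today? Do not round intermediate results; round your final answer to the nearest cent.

$125942.77

PV of 2-year annuity: $11,500.00 × [1 − (1+0.11)^−2] / 0.11 = 19694.01834
Perpetuity value at year 2: $14,400.00 / 0.11 = 130909.09091
PV of perpetuity: 130909.09091 / (1+0.11)^2 = 106248.75490
Total PV = 19694.01834 + 106248.75490 = 125942.77324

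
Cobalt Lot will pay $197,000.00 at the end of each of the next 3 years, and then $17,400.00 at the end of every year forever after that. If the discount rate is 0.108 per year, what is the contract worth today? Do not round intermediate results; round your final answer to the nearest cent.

$601533.46

PV of 3-year annuity: $197,000.00 × [1 − (1+0.108)^−3] / 0.108 = 483091.32950
Perpetuity value at year 3: $17,400.00 / 0.108 = 161111.11111
PV of perpetuity: 161111.11111 / (1+0.108)^3 = 118442.13074
Total PV = 483091.32950 + 118442.13074 = 601533.46024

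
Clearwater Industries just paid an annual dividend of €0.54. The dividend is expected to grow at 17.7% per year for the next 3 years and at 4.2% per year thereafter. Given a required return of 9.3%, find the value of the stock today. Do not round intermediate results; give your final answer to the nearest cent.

D_1 = 0.63558
D_2 = 0.74808
D_3 = 0.88049
Terminal value at year 3: TV = D_3×(1+g_2)/(r−g_2) = 0.91747/0.051 = 17.98957
P_0 = D_1/(1+r)^1 + D_2/(1+r)^2 + D_3/(1+r)^3 + TV/(1+r)^3
    = 0.58150 + 0.62619 + 0.67431 + 13.77718 = 15.65918

€15.66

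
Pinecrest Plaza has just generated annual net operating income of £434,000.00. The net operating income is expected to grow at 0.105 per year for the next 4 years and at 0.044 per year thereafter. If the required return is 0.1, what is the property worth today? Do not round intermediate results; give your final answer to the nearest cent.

D_1 = 479570.00000
D_2 = 529924.85000
D_3 = 585566.95925
D_4 = 647051.48997
Terminal value at year 4: TV = D_4×(1+g_2)/(r−g_2) = 675521.75553/0.056 = 12062888.49161
P_0 = D_1/(1+r)^1 + D_2/(1+r)^2 + D_3/(1+r)^3 + D_4/(1+r)^4 + TV/(1+r)^4
    = 435972.72727 + 437954.42149 + 439945.12340 + 441944.87396 + 8239115.15034 = 9994932.29646

£9994932.30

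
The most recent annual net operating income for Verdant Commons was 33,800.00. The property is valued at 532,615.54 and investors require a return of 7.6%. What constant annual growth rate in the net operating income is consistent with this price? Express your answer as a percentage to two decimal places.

P = D₀(1+g)/(r−g) ⇒ P(r−g) = D₀(1+g) ⇒ g(P+D₀) = P·r − D₀
g = (P·r − D₀)/(P + D₀) = (532,615.54×0.076 − 33,800.00) / (532,615.54 + 33,800.00) = 0.011791

1.18%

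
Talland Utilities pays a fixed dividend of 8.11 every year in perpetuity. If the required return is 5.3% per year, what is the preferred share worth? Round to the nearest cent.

153.02

Level perpetuity: PV = C / r = 8.11 / 0.053 = 153.02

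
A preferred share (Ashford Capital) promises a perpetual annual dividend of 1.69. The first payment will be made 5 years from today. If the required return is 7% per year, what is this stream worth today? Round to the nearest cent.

Value at end of year 4: C / r = 1.69 / 0.07 = 24.1429
Discount to today: PV = 24.1429 / (1 + 0.07)^4 = 24.1429 / 1.310796 = 18.42

18.42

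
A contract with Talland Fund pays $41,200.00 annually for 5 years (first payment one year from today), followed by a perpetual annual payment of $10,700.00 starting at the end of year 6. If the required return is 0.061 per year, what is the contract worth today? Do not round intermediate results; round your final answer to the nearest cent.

$303538.17

PV of 5-year annuity: $41,200.00 × [1 − (1+0.061)^−5] / 0.061 = 173078.27946
Perpetuity value at year 5: $10,700.00 / 0.061 = 175409.83607
PV of perpetuity: 175409.83607 / (1+0.061)^5 = 130459.89456
Total PV = 173078.27946 + 130459.89456 = 303538.17401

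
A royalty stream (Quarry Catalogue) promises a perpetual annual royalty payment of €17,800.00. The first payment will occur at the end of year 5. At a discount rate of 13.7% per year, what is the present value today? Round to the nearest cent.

Value at end of year 4: C / r = €17,800.00 / 0.137 = €129,927.0073
Discount to today: PV = €129,927.0073 / (1 + 0.137)^4 = €129,927.0073 / 1.671252 = €77,742.33

€77742.33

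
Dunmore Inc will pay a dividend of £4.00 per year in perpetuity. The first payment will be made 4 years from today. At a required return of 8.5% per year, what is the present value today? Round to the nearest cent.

£36.84

Value at end of year 3: C / r = £4.00 / 0.085 = £47.0588
Discount to today: PV = £47.0588 / (1 + 0.085)^3 = £47.0588 / 1.277289 = £36.84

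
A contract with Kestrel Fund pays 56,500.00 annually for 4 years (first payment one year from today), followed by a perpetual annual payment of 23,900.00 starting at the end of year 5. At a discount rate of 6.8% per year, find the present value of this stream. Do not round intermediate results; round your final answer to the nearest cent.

PV of 4-year annuity: 56,500.00 × [1 − (1+0.068)^−4] / 0.068 = 192244.69389
Perpetuity value at year 4: 23,900.00 / 0.068 = 351470.58824
PV of perpetuity: 351470.58824 / (1+0.068)^4 = 270149.38144
Total PV = 192244.69389 + 270149.38144 = 462394.07533

462394.08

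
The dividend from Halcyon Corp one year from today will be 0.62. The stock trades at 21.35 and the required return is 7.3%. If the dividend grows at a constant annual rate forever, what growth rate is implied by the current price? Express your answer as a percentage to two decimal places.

4.40%

P = D₁/(r−g) ⇒ g = r − D₁/P = 0.073 − 0.62/21.35 = 0.043960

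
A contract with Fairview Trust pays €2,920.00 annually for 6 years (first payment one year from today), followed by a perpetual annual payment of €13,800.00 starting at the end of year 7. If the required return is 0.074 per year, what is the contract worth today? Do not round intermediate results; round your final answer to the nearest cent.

€135260.78

PV of 6-year annuity: €2,920.00 × [1 − (1+0.074)^−6] / 0.074 = 13748.07611
Perpetuity value at year 6: €13,800.00 / 0.074 = 186486.48649
PV of perpetuity: 186486.48649 / (1+0.074)^6 = 121512.70211
Total PV = 13748.07611 + 121512.70211 = 135260.77822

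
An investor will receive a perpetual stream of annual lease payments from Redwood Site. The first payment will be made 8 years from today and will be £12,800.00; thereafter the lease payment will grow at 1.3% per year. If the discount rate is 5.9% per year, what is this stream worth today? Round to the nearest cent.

£186286.09

Value at end of year 7: C₁ / (r − g) = £12,800.00 / (0.059 − 0.013) = £278,260.8696
Discount to today: PV = £278,260.8696 / (1 + 0.059)^7 = £278,260.8696 / 1.493729 = £186,286.09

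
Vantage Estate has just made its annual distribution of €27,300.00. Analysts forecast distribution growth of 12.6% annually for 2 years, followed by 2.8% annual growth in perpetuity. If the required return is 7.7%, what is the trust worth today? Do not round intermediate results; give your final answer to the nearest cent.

D_1 = 30739.80000
D_2 = 34613.01480
Terminal value at year 2: TV = D_2×(1+g_2)/(r−g_2) = 35582.17921/0.049 = 726166.92274
P_0 = D_1/(1+r)^1 + D_2/(1+r)^2 + TV/(1+r)^2
    = 28542.06128 + 29840.63231 + 626044.28611 = 684426.97971

€684426.98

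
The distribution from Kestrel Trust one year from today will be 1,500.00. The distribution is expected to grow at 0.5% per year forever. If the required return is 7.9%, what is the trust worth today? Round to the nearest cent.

Growing perpetuity: P = D₁ / (r − g) = 1,500.0000 / (0.079 − 0.005) = 20,270.27

20270.27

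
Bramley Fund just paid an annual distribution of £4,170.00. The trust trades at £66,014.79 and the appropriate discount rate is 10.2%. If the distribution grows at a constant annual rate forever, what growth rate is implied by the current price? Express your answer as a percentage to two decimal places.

P = D₀(1+g)/(r−g) ⇒ P(r−g) = D₀(1+g) ⇒ g(P+D₀) = P·r − D₀
g = (P·r − D₀)/(P + D₀) = (£66,014.79×0.102 − £4,170.00) / (£66,014.79 + £4,170.00) = 0.036525

3.65%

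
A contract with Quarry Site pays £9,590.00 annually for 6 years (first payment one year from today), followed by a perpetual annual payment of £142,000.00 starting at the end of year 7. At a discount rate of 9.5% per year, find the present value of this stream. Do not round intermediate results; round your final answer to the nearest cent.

PV of 6-year annuity: £9,590.00 × [1 − (1+0.095)^−6] / 0.095 = 42386.12535
Perpetuity value at year 6: £142,000.00 / 0.095 = 1494736.84211
PV of perpetuity: 1494736.84211 / (1+0.095)^6 = 867121.63874
Total PV = 42386.12535 + 867121.63874 = 909507.76409

£909507.76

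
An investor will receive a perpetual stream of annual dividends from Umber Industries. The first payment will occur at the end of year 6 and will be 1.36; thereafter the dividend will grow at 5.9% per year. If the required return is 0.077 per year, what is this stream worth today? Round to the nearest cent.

Value at end of year 5: C₁ / (r − g) = 1.36 / (0.077 − 0.059) = 75.5556
Discount to today: PV = 75.5556 / (1 + 0.077)^5 = 75.5556 / 1.449034 = 52.14

52.14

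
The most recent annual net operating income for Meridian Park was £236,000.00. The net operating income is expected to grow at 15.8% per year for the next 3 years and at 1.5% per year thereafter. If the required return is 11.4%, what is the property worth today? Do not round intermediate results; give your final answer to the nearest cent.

£3483187.00

D_1 = 273288.00000
D_2 = 316467.50400
D_3 = 366469.36963
Terminal value at year 3: TV = D_3×(1+g_2)/(r−g_2) = 371966.41018/0.099 = 3757236.46643
P_0 = D_1/(1+r)^1 + D_2/(1+r)^2 + D_3/(1+r)^3 + TV/(1+r)^3
    = 245321.36445 + 255010.89770 + 265083.14141 + 2717771.60136 = 3483187.00492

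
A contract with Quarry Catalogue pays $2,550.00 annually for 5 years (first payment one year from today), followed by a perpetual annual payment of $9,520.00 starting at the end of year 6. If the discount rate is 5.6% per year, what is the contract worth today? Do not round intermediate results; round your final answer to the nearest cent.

PV of 5-year annuity: $2,550.00 × [1 − (1+0.056)^−5] / 0.056 = 10859.42939
Perpetuity value at year 5: $9,520.00 / 0.056 = 170000.00000
PV of perpetuity: 170000.00000 / (1+0.056)^5 = 129458.13029
Total PV = 10859.42939 + 129458.13029 = 140317.55968

$140317.56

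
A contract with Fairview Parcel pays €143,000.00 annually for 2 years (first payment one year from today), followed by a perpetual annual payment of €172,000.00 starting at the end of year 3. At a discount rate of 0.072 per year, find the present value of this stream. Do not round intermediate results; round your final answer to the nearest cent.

PV of 2-year annuity: €143,000.00 × [1 − (1+0.072)^−2] / 0.072 = 257831.64402
Perpetuity value at year 2: €172,000.00 / 0.072 = 2388888.88889
PV of perpetuity: 2388888.88889 / (1+0.072)^2 = 2078769.70867
Total PV = 257831.64402 + 2078769.70867 = 2336601.35269

€2336601.35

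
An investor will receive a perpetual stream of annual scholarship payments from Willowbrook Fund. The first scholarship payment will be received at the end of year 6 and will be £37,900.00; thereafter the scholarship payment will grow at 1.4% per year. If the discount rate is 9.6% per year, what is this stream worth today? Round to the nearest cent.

£292262.16

Value at end of year 5: C₁ / (r − g) = £37,900.00 / (0.096 − 0.014) = £462,195.1220
Discount to today: PV = £462,195.1220 / (1 + 0.096)^5 = £462,195.1220 / 1.581440 = £292,262.16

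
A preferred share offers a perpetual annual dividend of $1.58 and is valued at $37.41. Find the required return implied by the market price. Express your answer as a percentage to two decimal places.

P = C/r ⇒ r = C/P = $1.58/$37.41 = 0.042235

4.22%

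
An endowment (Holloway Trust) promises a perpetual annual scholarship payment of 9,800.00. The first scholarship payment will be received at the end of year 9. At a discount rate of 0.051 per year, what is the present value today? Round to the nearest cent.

Value at end of year 8: C / r = 9,800.00 / 0.051 = 192,156.8627
Discount to today: PV = 192,156.8627 / (1 + 0.051)^8 = 192,156.8627 / 1.488750 = 129,072.63

129072.63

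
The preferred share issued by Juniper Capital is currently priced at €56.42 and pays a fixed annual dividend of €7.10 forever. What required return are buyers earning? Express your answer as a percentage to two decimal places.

P = C/r ⇒ r = C/P = €7.10/€56.42 = 0.125842

12.58%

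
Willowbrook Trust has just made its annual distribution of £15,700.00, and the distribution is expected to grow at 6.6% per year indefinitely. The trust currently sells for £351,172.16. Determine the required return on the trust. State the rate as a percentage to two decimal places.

11.37%

D₁ = £15,700.00 × 1.066 = £16,736.2000
P = D₁/(r − g) ⇒ r = D₁/P + g = £16,736.2000/£351,172.16 + 0.066 = 0.047658 + 0.066 = 0.113658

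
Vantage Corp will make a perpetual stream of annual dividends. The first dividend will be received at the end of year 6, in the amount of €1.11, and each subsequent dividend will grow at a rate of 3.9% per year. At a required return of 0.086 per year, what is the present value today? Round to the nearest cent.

€15.63

Value at end of year 5: C₁ / (r − g) = €1.11 / (0.086 − 0.039) = €23.6170
Discount to today: PV = €23.6170 / (1 + 0.086)^5 = €23.6170 / 1.510599 = €15.63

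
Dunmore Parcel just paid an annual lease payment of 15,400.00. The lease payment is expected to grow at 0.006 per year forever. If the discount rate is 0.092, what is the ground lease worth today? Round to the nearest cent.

D₁ = D₀ × (1 + g) = 15,400.00 × 1.006 = 15,492.4000
Growing perpetuity: P = D₁ / (r − g) = 15,492.4000 / (0.092 − 0.006) = 180,144.19

180144.19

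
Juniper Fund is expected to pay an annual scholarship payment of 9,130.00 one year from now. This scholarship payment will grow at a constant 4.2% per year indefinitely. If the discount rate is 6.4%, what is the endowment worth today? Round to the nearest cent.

Growing perpetuity: P = D₁ / (r − g) = 9,130.0000 / (0.064 − 0.042) = 415,000.00

415000.00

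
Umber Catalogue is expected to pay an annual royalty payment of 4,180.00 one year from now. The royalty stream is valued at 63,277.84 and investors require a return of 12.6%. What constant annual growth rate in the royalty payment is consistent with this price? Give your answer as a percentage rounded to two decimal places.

P = D₁/(r−g) ⇒ g = r − D₁/P = 0.126 − 4,180.00/63,277.84 = 0.059942

5.99%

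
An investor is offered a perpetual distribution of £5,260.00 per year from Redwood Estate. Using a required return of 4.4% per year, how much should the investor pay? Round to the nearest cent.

Level perpetuity: PV = C / r = £5,260.00 / 0.044 = £119,545.45

£119545.45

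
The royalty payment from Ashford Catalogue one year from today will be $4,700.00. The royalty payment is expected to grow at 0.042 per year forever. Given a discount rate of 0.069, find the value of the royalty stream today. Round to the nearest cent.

$174074.07

Growing perpetuity: P = D₁ / (r − g) = $4,700.0000 / (0.069 − 0.042) = $174,074.07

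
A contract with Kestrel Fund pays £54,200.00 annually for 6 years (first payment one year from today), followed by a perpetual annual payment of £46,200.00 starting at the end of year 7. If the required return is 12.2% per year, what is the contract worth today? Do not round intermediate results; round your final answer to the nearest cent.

PV of 6-year annuity: £54,200.00 × [1 − (1+0.122)^−6] / 0.122 = 221581.73019
Perpetuity value at year 6: £46,200.00 / 0.122 = 378688.52459
PV of perpetuity: 378688.52459 / (1+0.122)^6 = 189812.58483
Total PV = 221581.73019 + 189812.58483 = 411394.31502

£411394.32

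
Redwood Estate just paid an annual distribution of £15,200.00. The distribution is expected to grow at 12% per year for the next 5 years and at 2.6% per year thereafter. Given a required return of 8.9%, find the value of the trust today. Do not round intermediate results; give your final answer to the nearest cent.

D_1 = 17024.00000
D_2 = 19066.88000
D_3 = 21354.90560
D_4 = 23917.49427
D_5 = 26787.59358
Terminal value at year 5: TV = D_5×(1+g_2)/(r−g_2) = 27484.07102/0.063 = 436255.09552
P_0 = D_1/(1+r)^1 + D_2/(1+r)^2 + D_3/(1+r)^3 + D_4/(1+r)^4 + D_5/(1+r)^5 + TV/(1+r)^5
    = 15632.69054 + 16077.69826 + 16535.37379 + 17006.07772 + 17490.18095 + 284840.08968 = 367582.11094

£367582.11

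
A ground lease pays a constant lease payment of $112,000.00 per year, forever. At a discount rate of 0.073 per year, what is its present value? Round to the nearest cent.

$1534246.58

Level perpetuity: PV = C / r = $112,000.00 / 0.073 = $1,534,246.58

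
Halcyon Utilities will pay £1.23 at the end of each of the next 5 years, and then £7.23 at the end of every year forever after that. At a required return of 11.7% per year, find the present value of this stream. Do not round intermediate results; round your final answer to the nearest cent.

£40.00

PV of 5-year annuity: £1.23 × [1 − (1+0.117)^−5] / 0.117 = 4.46703
Perpetuity value at year 5: £7.23 / 0.117 = 61.79487
PV of perpetuity: 61.79487 / (1+0.117)^5 = 35.53748
Total PV = 4.46703 + 35.53748 = 40.00450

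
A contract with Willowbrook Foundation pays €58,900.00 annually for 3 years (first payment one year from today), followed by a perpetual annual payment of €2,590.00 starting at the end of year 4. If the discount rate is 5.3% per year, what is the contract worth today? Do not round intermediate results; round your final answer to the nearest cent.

PV of 3-year annuity: €58,900.00 × [1 − (1+0.053)^−3] / 0.053 = 159501.88229
Perpetuity value at year 3: €2,590.00 / 0.053 = 48867.92453
PV of perpetuity: 48867.92453 / (1+0.053)^3 = 41854.17453
Total PV = 159501.88229 + 41854.17453 = 201356.05682

€201356.06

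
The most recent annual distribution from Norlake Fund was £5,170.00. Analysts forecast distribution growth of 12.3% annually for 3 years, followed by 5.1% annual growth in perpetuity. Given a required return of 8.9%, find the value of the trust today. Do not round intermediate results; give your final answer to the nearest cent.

£173305.74

D_1 = 5805.91000
D_2 = 6520.03693
D_3 = 7322.00147
Terminal value at year 3: TV = D_3×(1+g_2)/(r−g_2) = 7695.42355/0.038 = 202511.14599
P_0 = D_1/(1+r)^1 + D_2/(1+r)^2 + D_3/(1+r)^3 + TV/(1+r)^3
    = 5331.41414 + 5497.86784 + 5669.51845 + 156806.94438 = 173305.74481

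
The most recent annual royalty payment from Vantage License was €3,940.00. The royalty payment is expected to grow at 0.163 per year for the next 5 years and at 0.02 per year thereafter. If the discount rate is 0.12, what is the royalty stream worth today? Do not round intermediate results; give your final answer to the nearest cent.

D_1 = 4582.22000
D_2 = 5329.12186
D_3 = 6197.76872
D_4 = 7208.00503
D_5 = 8382.90984
Terminal value at year 5: TV = D_5×(1+g_2)/(r−g_2) = 8550.56804/0.1 = 85505.68041
P_0 = D_1/(1+r)^1 + D_2/(1+r)^2 + D_3/(1+r)^3 + D_4/(1+r)^4 + D_5/(1+r)^5 + TV/(1+r)^5
    = 4091.26786 + 4248.34332 + 4411.44936 + 4580.81750 + 4756.68817 + 48518.21938 = 70606.78559

€70606.79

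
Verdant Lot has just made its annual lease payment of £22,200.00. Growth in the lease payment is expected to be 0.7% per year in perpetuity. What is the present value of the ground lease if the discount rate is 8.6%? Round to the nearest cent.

£282979.75

D₁ = D₀ × (1 + g) = £22,200.00 × 1.007 = £22,355.4000
Growing perpetuity: P = D₁ / (r − g) = £22,355.4000 / (0.086 − 0.007) = £282,979.75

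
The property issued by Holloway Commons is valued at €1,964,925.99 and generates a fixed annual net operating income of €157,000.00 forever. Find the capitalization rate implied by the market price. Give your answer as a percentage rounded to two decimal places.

7.99%

P = C/r ⇒ r = C/P = €157,000.00/€1,964,925.99 = 0.079901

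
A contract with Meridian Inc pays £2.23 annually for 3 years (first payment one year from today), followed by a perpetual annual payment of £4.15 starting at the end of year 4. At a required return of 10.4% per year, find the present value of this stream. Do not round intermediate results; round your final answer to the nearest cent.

£35.16

PV of 3-year annuity: £2.23 × [1 − (1+0.104)^−3] / 0.104 = 5.50686
Perpetuity value at year 3: £4.15 / 0.104 = 39.90385
PV of perpetuity: 39.90385 / (1+0.104)^3 = 29.65566
Total PV = 5.50686 + 29.65566 = 35.16251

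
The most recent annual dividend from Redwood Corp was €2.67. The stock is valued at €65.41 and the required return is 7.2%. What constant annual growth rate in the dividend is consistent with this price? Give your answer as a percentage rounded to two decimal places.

P = D₀(1+g)/(r−g) ⇒ P(r−g) = D₀(1+g) ⇒ g(P+D₀) = P·r − D₀
g = (P·r − D₀)/(P + D₀) = (€65.41×0.072 − €2.67) / (€65.41 + €2.67) = 0.029958

3.00%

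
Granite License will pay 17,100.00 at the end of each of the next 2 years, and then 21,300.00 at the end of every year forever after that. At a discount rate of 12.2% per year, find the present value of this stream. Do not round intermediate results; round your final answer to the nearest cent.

167510.56

PV of 2-year annuity: 17,100.00 × [1 − (1+0.122)^−2] / 0.122 = 28824.10135
Perpetuity value at year 2: 21,300.00 / 0.122 = 174590.16393
PV of perpetuity: 174590.16393 / (1+0.122)^2 = 138686.45875
Total PV = 28824.10135 + 138686.45875 = 167510.56009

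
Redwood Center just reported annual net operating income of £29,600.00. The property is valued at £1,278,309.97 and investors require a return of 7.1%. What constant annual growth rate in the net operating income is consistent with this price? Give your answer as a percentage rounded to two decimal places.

4.68%

P = D₀(1+g)/(r−g) ⇒ P(r−g) = D₀(1+g) ⇒ g(P+D₀) = P·r − D₀
g = (P·r − D₀)/(P + D₀) = (£1,278,309.97×0.071 − £29,600.00) / (£1,278,309.97 + £29,600.00) = 0.046762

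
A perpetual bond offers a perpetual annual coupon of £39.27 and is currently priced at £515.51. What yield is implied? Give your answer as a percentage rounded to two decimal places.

7.62%

P = C/r ⇒ r = C/P = £39.27/£515.51 = 0.076177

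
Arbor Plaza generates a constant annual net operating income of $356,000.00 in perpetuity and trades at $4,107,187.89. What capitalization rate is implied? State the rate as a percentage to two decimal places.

P = C/r ⇒ r = C/P = $356,000.00/$4,107,187.89 = 0.086677

8.67%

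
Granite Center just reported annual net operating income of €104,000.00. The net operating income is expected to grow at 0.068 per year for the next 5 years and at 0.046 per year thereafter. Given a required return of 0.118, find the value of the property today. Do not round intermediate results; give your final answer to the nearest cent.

€1656187.40

D_1 = 111072.00000
D_2 = 118624.89600
D_3 = 126691.38893
D_4 = 135306.40338
D_5 = 144507.23880
Terminal value at year 5: TV = D_5×(1+g_2)/(r−g_2) = 151154.57179/0.072 = 2099369.05263
P_0 = D_1/(1+r)^1 + D_2/(1+r)^2 + D_3/(1+r)^3 + D_4/(1+r)^4 + D_5/(1+r)^5 + TV/(1+r)^5
    = 99348.83721 + 94905.68707 + 90661.24668 + 86606.62921 + 82733.34525 + 1201931.65464 = 1656187.40005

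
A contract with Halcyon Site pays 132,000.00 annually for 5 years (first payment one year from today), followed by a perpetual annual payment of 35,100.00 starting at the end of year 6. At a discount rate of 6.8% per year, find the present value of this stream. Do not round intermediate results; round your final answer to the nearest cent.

PV of 5-year annuity: 132,000.00 × [1 − (1+0.068)^−5] / 0.068 = 544136.74710
Perpetuity value at year 5: 35,100.00 / 0.068 = 516176.47059
PV of perpetuity: 516176.47059 / (1+0.068)^5 = 371485.56284
Total PV = 544136.74710 + 371485.56284 = 915622.30994

915622.31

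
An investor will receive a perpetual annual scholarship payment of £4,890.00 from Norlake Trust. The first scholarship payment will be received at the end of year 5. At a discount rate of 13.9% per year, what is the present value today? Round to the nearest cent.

Value at end of year 4: C / r = £4,890.00 / 0.139 = £35,179.8561
Discount to today: PV = £35,179.8561 / (1 + 0.139)^4 = £35,179.8561 / 1.683042 = £20,902.54

£20902.54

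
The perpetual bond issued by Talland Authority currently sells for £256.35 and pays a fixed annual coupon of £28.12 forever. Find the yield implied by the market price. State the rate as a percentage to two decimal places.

P = C/r ⇒ r = C/P = £28.12/£256.35 = 0.109694

10.97%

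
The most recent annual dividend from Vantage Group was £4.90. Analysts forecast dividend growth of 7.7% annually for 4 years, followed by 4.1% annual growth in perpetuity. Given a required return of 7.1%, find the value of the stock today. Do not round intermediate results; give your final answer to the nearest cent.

D_1 = 5.27730
D_2 = 5.68365
D_3 = 6.12129
D_4 = 6.59263
Terminal value at year 4: TV = D_4×(1+g_2)/(r−g_2) = 6.86293/0.03 = 228.76436
P_0 = D_1/(1+r)^1 + D_2/(1+r)^2 + D_3/(1+r)^3 + D_4/(1+r)^4 + TV/(1+r)^4
    = 4.92745 + 4.95506 + 4.98282 + 5.01073 + 173.87233 = 193.74839

£193.75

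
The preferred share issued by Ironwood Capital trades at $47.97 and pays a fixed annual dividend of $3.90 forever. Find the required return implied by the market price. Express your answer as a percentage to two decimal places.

8.13%

P = C/r ⇒ r = C/P = $3.90/$47.97 = 0.081301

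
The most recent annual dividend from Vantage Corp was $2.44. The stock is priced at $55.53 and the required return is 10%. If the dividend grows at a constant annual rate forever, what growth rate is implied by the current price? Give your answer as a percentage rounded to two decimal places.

P = D₀(1+g)/(r−g) ⇒ P(r−g) = D₀(1+g) ⇒ g(P+D₀) = P·r − D₀
g = (P·r − D₀)/(P + D₀) = ($55.53×0.1 − $2.44) / ($55.53 + $2.44) = 0.053700

5.37%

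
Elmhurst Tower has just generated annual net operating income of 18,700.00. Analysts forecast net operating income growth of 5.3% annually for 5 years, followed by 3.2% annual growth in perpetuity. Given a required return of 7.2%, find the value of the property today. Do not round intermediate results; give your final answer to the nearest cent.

D_1 = 19691.10000
D_2 = 20734.72830
D_3 = 21833.66890
D_4 = 22990.85335
D_5 = 24209.36858
Terminal value at year 5: TV = D_5×(1+g_2)/(r−g_2) = 24984.06837/0.04 = 624601.70934
P_0 = D_1/(1+r)^1 + D_2/(1+r)^2 + D_3/(1+r)^3 + D_4/(1+r)^4 + D_5/(1+r)^5 + TV/(1+r)^5
    = 18368.56343 + 18043.00121 + 17723.20921 + 17409.08516 + 17100.52862 + 441193.63835 = 529838.02598

529838.03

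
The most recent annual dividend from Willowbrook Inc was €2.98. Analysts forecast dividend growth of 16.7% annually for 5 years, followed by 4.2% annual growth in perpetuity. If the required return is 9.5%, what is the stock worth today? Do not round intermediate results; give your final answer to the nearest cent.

D_1 = 3.47766
D_2 = 4.05843
D_3 = 4.73619
D_4 = 5.52713
D_5 = 6.45016
Terminal value at year 5: TV = D_5×(1+g_2)/(r−g_2) = 6.72107/0.053 = 126.81260
P_0 = D_1/(1+r)^1 + D_2/(1+r)^2 + D_3/(1+r)^3 + D_4/(1+r)^4 + D_5/(1+r)^5 + TV/(1+r)^5
    = 3.17595 + 3.38477 + 3.60733 + 3.84453 + 4.09732 + 80.55487 = 98.66477

€98.66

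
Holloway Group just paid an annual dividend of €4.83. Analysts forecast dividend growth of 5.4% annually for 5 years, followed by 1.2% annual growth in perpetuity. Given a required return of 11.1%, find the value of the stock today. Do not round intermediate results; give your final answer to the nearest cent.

€58.62

D_1 = 5.09082
D_2 = 5.36572
D_3 = 5.65547
D_4 = 5.96087
D_5 = 6.28276
Terminal value at year 5: TV = D_5×(1+g_2)/(r−g_2) = 6.35815/0.099 = 64.22373
P_0 = D_1/(1+r)^1 + D_2/(1+r)^2 + D_3/(1+r)^3 + D_4/(1+r)^4 + D_5/(1+r)^5 + TV/(1+r)^5
    = 4.58220 + 4.34711 + 4.12408 + 3.91249 + 3.71176 + 37.94244 = 58.62007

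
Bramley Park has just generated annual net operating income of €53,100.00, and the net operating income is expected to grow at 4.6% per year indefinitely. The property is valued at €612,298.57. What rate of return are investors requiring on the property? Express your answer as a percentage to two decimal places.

13.67%

D₁ = €53,100.00 × 1.046 = €55,542.6000
P = D₁/(r − g) ⇒ r = D₁/P + g = €55,542.6000/€612,298.57 + 0.046 = 0.090712 + 0.046 = 0.136712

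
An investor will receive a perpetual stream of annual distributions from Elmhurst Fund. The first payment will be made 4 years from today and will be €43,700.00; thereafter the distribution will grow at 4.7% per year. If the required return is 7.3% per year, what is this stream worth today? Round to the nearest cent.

€1360532.51

Value at end of year 3: C₁ / (r − g) = €43,700.00 / (0.073 − 0.047) = €1,680,769.2308
Discount to today: PV = €1,680,769.2308 / (1 + 0.073)^3 = €1,680,769.2308 / 1.235376 = €1,360,532.51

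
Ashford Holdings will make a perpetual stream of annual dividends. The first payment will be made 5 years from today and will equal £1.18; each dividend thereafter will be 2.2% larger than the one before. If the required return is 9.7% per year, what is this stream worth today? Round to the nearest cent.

Value at end of year 4: C₁ / (r − g) = £1.18 / (0.097 − 0.022) = £15.7333
Discount to today: PV = £15.7333 / (1 + 0.097)^4 = £15.7333 / 1.448193 = £10.86

£10.86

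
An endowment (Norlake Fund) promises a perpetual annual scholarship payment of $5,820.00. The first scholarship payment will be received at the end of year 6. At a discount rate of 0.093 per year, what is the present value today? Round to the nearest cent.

Value at end of year 5: C / r = $5,820.00 / 0.093 = $62,580.6452
Discount to today: PV = $62,580.6452 / (1 + 0.093)^5 = $62,580.6452 / 1.559915 = $40,118.00

$40118.00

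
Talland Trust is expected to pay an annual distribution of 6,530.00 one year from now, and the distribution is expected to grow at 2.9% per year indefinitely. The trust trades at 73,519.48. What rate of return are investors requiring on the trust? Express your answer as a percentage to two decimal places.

P = D₁/(r − g) ⇒ r = D₁/P + g = 6,530.0000/73,519.48 + 0.029 = 0.088820 + 0.029 = 0.117820

11.78%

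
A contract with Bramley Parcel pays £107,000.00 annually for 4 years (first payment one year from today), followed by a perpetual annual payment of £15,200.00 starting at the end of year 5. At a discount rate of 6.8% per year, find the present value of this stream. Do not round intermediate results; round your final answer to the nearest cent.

£535884.51

PV of 4-year annuity: £107,000.00 × [1 − (1+0.068)^−4] / 0.068 = 364074.02206
Perpetuity value at year 4: £15,200.00 / 0.068 = 223529.41176
PV of perpetuity: 223529.41176 / (1+0.068)^4 = 171810.48527
Total PV = 364074.02206 + 171810.48527 = 535884.50733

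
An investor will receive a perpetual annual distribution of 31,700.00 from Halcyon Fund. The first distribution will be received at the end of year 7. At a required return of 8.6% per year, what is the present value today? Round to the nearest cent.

224689.02

Value at end of year 6: C / r = 31,700.00 / 0.086 = 368,604.6512
Discount to today: PV = 368,604.6512 / (1 + 0.086)^6 = 368,604.6512 / 1.640510 = 224,689.02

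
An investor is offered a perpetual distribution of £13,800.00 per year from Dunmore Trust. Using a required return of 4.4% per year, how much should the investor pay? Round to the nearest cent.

Level perpetuity: PV = C / r = £13,800.00 / 0.044 = £313,636.36

£313636.36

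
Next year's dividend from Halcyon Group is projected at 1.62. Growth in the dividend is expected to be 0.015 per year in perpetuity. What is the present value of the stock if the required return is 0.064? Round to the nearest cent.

Growing perpetuity: P = D₁ / (r − g) = 1.6200 / (0.064 − 0.015) = 33.06

33.06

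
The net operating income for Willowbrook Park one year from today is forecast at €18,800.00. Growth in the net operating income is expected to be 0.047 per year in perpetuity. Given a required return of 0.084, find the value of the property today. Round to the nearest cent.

€508108.11

Growing perpetuity: P = D₁ / (r − g) = €18,800.0000 / (0.084 − 0.047) = €508,108.11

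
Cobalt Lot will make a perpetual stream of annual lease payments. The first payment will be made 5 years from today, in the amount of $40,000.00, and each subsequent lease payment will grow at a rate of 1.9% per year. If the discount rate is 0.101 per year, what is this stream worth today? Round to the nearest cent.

$331968.49

Value at end of year 4: C₁ / (r − g) = $40,000.00 / (0.101 − 0.019) = $487,804.8780
Discount to today: PV = $487,804.8780 / (1 + 0.101)^4 = $487,804.8780 / 1.469431 = $331,968.49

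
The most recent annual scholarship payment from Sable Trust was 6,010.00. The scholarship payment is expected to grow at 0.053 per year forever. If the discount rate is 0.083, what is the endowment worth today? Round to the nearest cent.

D₁ = D₀ × (1 + g) = 6,010.00 × 1.053 = 6,328.5300
Growing perpetuity: P = D₁ / (r − g) = 6,328.5300 / (0.083 − 0.053) = 210,951.00

210951.00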